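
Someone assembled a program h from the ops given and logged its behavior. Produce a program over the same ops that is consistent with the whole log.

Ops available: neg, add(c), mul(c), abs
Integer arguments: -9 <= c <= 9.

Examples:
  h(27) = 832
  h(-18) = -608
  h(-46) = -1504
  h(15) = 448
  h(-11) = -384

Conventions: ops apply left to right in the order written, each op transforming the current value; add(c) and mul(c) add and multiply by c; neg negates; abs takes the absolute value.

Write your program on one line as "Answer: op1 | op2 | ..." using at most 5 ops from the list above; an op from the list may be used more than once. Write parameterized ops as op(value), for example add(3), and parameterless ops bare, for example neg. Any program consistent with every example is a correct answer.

neg | add(1) | mul(-4) | mul(8)

Check, running the answer program on each example:
  27 -> -27 -> -26 -> 104 -> 832
  -18 -> 18 -> 19 -> -76 -> -608
  -46 -> 46 -> 47 -> -188 -> -1504
  15 -> -15 -> -14 -> 56 -> 448
  -11 -> 11 -> 12 -> -48 -> -384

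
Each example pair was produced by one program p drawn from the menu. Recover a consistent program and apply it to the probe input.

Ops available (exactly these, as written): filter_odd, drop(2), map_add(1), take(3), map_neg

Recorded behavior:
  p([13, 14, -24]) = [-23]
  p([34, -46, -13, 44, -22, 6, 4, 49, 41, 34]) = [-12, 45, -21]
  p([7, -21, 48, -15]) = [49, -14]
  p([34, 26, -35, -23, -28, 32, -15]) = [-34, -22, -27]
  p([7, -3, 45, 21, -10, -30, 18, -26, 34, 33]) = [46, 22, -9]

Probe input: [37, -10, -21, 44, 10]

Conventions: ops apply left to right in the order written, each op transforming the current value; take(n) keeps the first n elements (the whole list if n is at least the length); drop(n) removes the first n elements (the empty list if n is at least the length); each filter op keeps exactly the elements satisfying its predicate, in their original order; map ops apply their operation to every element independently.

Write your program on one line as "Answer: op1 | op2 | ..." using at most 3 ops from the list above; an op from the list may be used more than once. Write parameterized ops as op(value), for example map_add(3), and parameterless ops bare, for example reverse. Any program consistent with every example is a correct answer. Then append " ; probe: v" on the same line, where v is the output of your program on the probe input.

drop(2) | take(3) | map_add(1) ; probe: [-20, 45, 11]

Check, running the answer program on each example:
  [13, 14, -24] -> [-24] -> [-24] -> [-23]
  [34, -46, -13, 44, -22, 6, 4, 49, 41, 34] -> [-13, 44, -22, 6, 4, 49, 41, 34] -> [-13, 44, -22] -> [-12, 45, -21]
  [7, -21, 48, -15] -> [48, -15] -> [48, -15] -> [49, -14]
  [34, 26, -35, -23, -28, 32, -15] -> [-35, -23, -28, 32, -15] -> [-35, -23, -28] -> [-34, -22, -27]
  [7, -3, 45, 21, -10, -30, 18, -26, 34, 33] -> [45, 21, -10, -30, 18, -26, 34, 33] -> [45, 21, -10] -> [46, 22, -9]
  probe: [37, -10, -21, 44, 10] -> [-21, 44, 10] -> [-21, 44, 10] -> [-20, 45, 11]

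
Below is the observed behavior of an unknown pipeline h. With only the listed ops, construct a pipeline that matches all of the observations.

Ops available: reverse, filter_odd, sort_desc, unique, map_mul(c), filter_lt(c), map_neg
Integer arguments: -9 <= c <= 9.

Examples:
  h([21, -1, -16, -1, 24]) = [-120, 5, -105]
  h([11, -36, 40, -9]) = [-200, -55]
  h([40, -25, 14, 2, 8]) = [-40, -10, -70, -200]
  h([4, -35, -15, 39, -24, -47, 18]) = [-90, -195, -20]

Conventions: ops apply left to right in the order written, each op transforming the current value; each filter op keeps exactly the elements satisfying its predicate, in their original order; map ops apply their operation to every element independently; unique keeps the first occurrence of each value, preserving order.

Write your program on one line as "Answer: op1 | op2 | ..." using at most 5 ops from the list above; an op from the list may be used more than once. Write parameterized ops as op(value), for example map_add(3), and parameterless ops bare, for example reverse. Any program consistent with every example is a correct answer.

map_mul(-5) | unique | filter_lt(7) | reverse

Check, running the answer program on each example:
  [21, -1, -16, -1, 24] -> [-105, 5, 80, 5, -120] -> [-105, 5, 80, -120] -> [-105, 5, -120] -> [-120, 5, -105]
  [11, -36, 40, -9] -> [-55, 180, -200, 45] -> [-55, 180, -200, 45] -> [-55, -200] -> [-200, -55]
  [40, -25, 14, 2, 8] -> [-200, 125, -70, -10, -40] -> [-200, 125, -70, -10, -40] -> [-200, -70, -10, -40] -> [-40, -10, -70, -200]
  [4, -35, -15, 39, -24, -47, 18] -> [-20, 175, 75, -195, 120, 235, -90] -> [-20, 175, 75, -195, 120, 235, -90] -> [-20, -195, -90] -> [-90, -195, -20]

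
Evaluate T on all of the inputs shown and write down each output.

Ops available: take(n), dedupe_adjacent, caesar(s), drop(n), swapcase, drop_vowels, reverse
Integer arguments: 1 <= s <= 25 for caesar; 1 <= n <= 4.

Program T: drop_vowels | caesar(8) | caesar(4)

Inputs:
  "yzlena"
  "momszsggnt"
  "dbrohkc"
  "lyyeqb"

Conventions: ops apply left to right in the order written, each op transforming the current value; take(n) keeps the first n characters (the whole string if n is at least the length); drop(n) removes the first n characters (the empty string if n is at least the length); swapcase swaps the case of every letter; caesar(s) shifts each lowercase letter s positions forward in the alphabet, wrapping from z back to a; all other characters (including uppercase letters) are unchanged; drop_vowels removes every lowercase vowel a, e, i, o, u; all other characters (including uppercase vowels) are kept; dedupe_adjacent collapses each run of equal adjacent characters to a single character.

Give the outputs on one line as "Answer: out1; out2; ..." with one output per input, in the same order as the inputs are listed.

Execution, op by op:
  "yzlena" -> "yzln" -> "ghtv" -> "klxz"
  "momszsggnt" -> "mmszsggnt" -> "uuahaoovb" -> "yyelesszf"
  "dbrohkc" -> "dbrhkc" -> "ljzpsk" -> "pndtwo"
  "lyyeqb" -> "lyyqb" -> "tggyj" -> "xkkcn"

"klxz"; "yyelesszf"; "pndtwo"; "xkkcn"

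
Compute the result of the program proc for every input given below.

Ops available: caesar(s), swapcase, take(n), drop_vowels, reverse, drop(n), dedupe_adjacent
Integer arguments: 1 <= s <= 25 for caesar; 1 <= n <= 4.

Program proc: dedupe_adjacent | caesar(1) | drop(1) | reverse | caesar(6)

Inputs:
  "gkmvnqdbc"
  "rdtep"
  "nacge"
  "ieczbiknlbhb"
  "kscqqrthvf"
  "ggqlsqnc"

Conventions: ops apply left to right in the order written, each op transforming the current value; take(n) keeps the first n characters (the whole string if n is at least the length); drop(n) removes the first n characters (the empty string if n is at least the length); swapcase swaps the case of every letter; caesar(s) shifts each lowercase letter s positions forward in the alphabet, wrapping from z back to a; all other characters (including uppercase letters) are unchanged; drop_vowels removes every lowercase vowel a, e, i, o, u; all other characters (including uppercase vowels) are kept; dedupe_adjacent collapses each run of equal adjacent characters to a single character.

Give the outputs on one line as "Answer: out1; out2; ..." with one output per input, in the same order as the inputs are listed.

"jikxuctr"; "wlak"; "lnjh"; "ioisurpigjl"; "mcoayxjz"; "juxzsx"

Execution, op by op:
  "gkmvnqdbc" -> "gkmvnqdbc" -> "hlnworecd" -> "lnworecd" -> "dcerownl" -> "jikxuctr"
  "rdtep" -> "rdtep" -> "seufq" -> "eufq" -> "qfue" -> "wlak"
  "nacge" -> "nacge" -> "obdhf" -> "bdhf" -> "fhdb" -> "lnjh"
  "ieczbiknlbhb" -> "ieczbiknlbhb" -> "jfdacjlomcic" -> "fdacjlomcic" -> "cicmoljcadf" -> "ioisurpigjl"
  "kscqqrthvf" -> "kscqrthvf" -> "ltdrsuiwg" -> "tdrsuiwg" -> "gwiusrdt" -> "mcoayxjz"
  "ggqlsqnc" -> "gqlsqnc" -> "hrmtrod" -> "rmtrod" -> "dortmr" -> "juxzsx"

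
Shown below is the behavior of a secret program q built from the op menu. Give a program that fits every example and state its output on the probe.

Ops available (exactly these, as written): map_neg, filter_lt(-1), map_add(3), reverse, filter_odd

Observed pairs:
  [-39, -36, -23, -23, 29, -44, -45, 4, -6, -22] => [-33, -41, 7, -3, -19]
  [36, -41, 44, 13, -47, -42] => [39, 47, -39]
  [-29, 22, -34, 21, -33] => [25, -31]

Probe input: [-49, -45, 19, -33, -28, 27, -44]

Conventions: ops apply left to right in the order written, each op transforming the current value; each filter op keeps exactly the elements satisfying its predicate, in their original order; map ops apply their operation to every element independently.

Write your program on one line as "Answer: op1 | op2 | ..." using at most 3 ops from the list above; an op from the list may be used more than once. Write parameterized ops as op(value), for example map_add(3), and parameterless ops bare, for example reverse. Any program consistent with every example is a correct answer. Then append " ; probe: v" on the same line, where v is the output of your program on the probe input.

map_add(3) | filter_odd ; probe: [-25, -41]

Check, running the answer program on each example:
  [-39, -36, -23, -23, 29, -44, -45, 4, -6, -22] -> [-36, -33, -20, -20, 32, -41, -42, 7, -3, -19] -> [-33, -41, 7, -3, -19]
  [36, -41, 44, 13, -47, -42] -> [39, -38, 47, 16, -44, -39] -> [39, 47, -39]
  [-29, 22, -34, 21, -33] -> [-26, 25, -31, 24, -30] -> [25, -31]
  probe: [-49, -45, 19, -33, -28, 27, -44] -> [-46, -42, 22, -30, -25, 30, -41] -> [-25, -41]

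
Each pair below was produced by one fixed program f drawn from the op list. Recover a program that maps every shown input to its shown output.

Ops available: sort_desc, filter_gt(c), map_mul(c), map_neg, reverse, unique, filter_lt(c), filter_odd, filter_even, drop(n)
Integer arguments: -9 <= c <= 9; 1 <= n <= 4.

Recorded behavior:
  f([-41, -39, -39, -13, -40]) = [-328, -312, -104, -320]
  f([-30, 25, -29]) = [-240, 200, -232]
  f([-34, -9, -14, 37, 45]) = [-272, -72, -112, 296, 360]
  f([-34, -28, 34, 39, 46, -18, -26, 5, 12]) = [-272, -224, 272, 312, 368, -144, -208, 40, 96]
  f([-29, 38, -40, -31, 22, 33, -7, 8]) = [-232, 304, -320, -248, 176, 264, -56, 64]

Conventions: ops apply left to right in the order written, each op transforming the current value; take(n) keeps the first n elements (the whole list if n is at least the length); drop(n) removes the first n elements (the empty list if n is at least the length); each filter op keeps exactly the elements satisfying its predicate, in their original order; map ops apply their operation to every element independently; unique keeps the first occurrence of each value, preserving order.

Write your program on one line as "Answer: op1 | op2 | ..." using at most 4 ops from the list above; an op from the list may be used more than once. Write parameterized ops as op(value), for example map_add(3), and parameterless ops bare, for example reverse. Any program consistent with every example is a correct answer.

unique | map_mul(-8) | map_neg

Check, running the answer program on each example:
  [-41, -39, -39, -13, -40] -> [-41, -39, -13, -40] -> [328, 312, 104, 320] -> [-328, -312, -104, -320]
  [-30, 25, -29] -> [-30, 25, -29] -> [240, -200, 232] -> [-240, 200, -232]
  [-34, -9, -14, 37, 45] -> [-34, -9, -14, 37, 45] -> [272, 72, 112, -296, -360] -> [-272, -72, -112, 296, 360]
  [-34, -28, 34, 39, 46, -18, -26, 5, 12] -> [-34, -28, 34, 39, 46, -18, -26, 5, 12] -> [272, 224, -272, -312, -368, 144, 208, -40, -96] -> [-272, -224, 272, 312, 368, -144, -208, 40, 96]
  [-29, 38, -40, -31, 22, 33, -7, 8] -> [-29, 38, -40, -31, 22, 33, -7, 8] -> [232, -304, 320, 248, -176, -264, 56, -64] -> [-232, 304, -320, -248, 176, 264, -56, 64]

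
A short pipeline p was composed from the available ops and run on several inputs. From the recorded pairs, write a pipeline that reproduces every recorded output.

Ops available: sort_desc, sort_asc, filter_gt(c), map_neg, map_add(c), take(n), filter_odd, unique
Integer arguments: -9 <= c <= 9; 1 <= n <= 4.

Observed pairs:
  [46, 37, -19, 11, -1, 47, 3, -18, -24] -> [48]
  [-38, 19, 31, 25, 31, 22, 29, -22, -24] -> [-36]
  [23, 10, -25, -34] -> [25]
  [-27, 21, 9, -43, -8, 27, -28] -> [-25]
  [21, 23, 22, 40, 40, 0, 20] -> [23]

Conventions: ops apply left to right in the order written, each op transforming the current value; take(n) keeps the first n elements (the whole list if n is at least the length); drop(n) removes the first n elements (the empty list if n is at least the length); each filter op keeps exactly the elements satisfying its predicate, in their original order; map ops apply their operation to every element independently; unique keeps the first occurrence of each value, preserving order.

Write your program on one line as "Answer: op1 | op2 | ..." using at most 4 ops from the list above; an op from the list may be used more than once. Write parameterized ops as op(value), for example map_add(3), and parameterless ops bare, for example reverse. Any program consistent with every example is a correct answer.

map_add(-3) | map_add(5) | take(3) | take(1)

Check, running the answer program on each example:
  [46, 37, -19, 11, -1, 47, 3, -18, -24] -> [43, 34, -22, 8, -4, 44, 0, -21, -27] -> [48, 39, -17, 13, 1, 49, 5, -16, -22] -> [48, 39, -17] -> [48]
  [-38, 19, 31, 25, 31, 22, 29, -22, -24] -> [-41, 16, 28, 22, 28, 19, 26, -25, -27] -> [-36, 21, 33, 27, 33, 24, 31, -20, -22] -> [-36, 21, 33] -> [-36]
  [23, 10, -25, -34] -> [20, 7, -28, -37] -> [25, 12, -23, -32] -> [25, 12, -23] -> [25]
  [-27, 21, 9, -43, -8, 27, -28] -> [-30, 18, 6, -46, -11, 24, -31] -> [-25, 23, 11, -41, -6, 29, -26] -> [-25, 23, 11] -> [-25]
  [21, 23, 22, 40, 40, 0, 20] -> [18, 20, 19, 37, 37, -3, 17] -> [23, 25, 24, 42, 42, 2, 22] -> [23, 25, 24] -> [23]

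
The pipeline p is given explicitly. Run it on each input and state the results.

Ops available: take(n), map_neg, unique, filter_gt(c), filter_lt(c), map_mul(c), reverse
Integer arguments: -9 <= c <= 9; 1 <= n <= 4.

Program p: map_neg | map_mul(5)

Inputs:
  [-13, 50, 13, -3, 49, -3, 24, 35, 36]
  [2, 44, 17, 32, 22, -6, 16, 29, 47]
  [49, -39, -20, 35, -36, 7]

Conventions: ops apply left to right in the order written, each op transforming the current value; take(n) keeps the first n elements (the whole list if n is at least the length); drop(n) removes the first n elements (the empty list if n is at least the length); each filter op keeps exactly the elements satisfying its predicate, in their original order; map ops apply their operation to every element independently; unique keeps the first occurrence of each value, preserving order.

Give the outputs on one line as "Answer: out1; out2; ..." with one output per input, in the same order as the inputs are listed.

Execution, op by op:
  [-13, 50, 13, -3, 49, -3, 24, 35, 36] -> [13, -50, -13, 3, -49, 3, -24, -35, -36] -> [65, -250, -65, 15, -245, 15, -120, -175, -180]
  [2, 44, 17, 32, 22, -6, 16, 29, 47] -> [-2, -44, -17, -32, -22, 6, -16, -29, -47] -> [-10, -220, -85, -160, -110, 30, -80, -145, -235]
  [49, -39, -20, 35, -36, 7] -> [-49, 39, 20, -35, 36, -7] -> [-245, 195, 100, -175, 180, -35]

[65, -250, -65, 15, -245, 15, -120, -175, -180]; [-10, -220, -85, -160, -110, 30, -80, -145, -235]; [-245, 195, 100, -175, 180, -35]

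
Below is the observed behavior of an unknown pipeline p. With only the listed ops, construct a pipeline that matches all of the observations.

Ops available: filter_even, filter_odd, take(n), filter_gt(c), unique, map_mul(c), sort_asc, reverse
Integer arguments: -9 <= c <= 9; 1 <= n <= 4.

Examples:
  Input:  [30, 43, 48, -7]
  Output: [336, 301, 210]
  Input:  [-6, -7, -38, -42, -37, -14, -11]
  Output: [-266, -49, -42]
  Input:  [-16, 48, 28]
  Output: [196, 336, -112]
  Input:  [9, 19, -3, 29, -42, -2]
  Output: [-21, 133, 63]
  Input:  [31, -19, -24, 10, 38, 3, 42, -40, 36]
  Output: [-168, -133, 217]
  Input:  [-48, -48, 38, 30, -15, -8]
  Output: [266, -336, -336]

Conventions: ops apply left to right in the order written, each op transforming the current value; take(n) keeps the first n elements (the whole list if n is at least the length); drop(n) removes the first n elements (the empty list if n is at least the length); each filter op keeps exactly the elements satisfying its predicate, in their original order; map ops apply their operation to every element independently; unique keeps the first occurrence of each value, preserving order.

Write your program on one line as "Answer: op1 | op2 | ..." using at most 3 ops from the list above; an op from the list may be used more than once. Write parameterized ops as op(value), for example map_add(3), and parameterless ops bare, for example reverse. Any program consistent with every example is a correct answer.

take(3) | map_mul(7) | reverse

Check, running the answer program on each example:
  [30, 43, 48, -7] -> [30, 43, 48] -> [210, 301, 336] -> [336, 301, 210]
  [-6, -7, -38, -42, -37, -14, -11] -> [-6, -7, -38] -> [-42, -49, -266] -> [-266, -49, -42]
  [-16, 48, 28] -> [-16, 48, 28] -> [-112, 336, 196] -> [196, 336, -112]
  [9, 19, -3, 29, -42, -2] -> [9, 19, -3] -> [63, 133, -21] -> [-21, 133, 63]
  [31, -19, -24, 10, 38, 3, 42, -40, 36] -> [31, -19, -24] -> [217, -133, -168] -> [-168, -133, 217]
  [-48, -48, 38, 30, -15, -8] -> [-48, -48, 38] -> [-336, -336, 266] -> [266, -336, -336]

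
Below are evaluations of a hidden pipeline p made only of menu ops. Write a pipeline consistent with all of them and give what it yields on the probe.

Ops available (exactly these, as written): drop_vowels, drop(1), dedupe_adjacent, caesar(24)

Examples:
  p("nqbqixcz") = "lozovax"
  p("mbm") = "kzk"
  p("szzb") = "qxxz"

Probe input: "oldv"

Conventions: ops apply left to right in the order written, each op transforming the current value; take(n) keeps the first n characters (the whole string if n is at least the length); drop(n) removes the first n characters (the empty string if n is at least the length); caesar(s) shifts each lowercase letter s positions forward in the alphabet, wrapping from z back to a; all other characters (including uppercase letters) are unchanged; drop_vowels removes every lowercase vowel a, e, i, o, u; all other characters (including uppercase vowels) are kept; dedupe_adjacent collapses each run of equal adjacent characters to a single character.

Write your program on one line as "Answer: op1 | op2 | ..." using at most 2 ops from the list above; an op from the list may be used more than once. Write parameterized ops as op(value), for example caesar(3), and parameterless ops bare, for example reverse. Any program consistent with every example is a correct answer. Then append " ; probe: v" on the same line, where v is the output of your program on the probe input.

drop_vowels | caesar(24) ; probe: "jbt"

Check, running the answer program on each example:
  "nqbqixcz" -> "nqbqxcz" -> "lozovax"
  "mbm" -> "mbm" -> "kzk"
  "szzb" -> "szzb" -> "qxxz"
  probe: "oldv" -> "ldv" -> "jbt"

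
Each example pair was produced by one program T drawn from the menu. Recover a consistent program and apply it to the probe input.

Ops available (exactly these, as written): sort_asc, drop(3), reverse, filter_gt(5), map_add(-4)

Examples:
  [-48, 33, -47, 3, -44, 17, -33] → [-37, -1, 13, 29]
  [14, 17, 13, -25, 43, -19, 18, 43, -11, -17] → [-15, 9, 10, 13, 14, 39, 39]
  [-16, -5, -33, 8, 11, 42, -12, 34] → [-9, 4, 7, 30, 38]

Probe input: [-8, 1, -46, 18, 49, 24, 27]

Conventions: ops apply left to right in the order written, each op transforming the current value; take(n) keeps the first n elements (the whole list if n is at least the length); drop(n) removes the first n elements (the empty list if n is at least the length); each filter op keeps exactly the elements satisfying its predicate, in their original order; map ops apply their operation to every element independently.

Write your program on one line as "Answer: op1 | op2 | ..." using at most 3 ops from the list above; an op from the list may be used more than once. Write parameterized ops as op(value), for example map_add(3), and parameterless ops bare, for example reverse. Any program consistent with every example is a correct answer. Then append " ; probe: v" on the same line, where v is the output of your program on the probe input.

sort_asc | drop(3) | map_add(-4) ; probe: [14, 20, 23, 45]

Check, running the answer program on each example:
  [-48, 33, -47, 3, -44, 17, -33] -> [-48, -47, -44, -33, 3, 17, 33] -> [-33, 3, 17, 33] -> [-37, -1, 13, 29]
  [14, 17, 13, -25, 43, -19, 18, 43, -11, -17] -> [-25, -19, -17, -11, 13, 14, 17, 18, 43, 43] -> [-11, 13, 14, 17, 18, 43, 43] -> [-15, 9, 10, 13, 14, 39, 39]
  [-16, -5, -33, 8, 11, 42, -12, 34] -> [-33, -16, -12, -5, 8, 11, 34, 42] -> [-5, 8, 11, 34, 42] -> [-9, 4, 7, 30, 38]
  probe: [-8, 1, -46, 18, 49, 24, 27] -> [-46, -8, 1, 18, 24, 27, 49] -> [18, 24, 27, 49] -> [14, 20, 23, 45]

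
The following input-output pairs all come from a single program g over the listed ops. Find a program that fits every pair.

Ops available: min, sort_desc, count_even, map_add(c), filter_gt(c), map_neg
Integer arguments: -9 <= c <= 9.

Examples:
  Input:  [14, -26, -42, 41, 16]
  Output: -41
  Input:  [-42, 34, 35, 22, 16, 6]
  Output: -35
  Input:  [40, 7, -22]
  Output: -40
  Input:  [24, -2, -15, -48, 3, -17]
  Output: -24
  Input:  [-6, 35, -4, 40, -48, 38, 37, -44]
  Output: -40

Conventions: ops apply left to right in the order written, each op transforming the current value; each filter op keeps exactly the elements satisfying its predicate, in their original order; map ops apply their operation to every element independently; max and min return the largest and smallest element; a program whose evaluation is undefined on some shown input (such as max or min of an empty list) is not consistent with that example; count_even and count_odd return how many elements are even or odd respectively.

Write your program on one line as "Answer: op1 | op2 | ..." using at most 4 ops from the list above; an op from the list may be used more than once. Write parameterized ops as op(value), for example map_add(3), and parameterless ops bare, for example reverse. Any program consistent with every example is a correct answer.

map_neg | sort_desc | min

Check, running the answer program on each example:
  [14, -26, -42, 41, 16] -> [-14, 26, 42, -41, -16] -> [42, 26, -14, -16, -41] -> -41
  [-42, 34, 35, 22, 16, 6] -> [42, -34, -35, -22, -16, -6] -> [42, -6, -16, -22, -34, -35] -> -35
  [40, 7, -22] -> [-40, -7, 22] -> [22, -7, -40] -> -40
  [24, -2, -15, -48, 3, -17] -> [-24, 2, 15, 48, -3, 17] -> [48, 17, 15, 2, -3, -24] -> -24
  [-6, 35, -4, 40, -48, 38, 37, -44] -> [6, -35, 4, -40, 48, -38, -37, 44] -> [48, 44, 6, 4, -35, -37, -38, -40] -> -40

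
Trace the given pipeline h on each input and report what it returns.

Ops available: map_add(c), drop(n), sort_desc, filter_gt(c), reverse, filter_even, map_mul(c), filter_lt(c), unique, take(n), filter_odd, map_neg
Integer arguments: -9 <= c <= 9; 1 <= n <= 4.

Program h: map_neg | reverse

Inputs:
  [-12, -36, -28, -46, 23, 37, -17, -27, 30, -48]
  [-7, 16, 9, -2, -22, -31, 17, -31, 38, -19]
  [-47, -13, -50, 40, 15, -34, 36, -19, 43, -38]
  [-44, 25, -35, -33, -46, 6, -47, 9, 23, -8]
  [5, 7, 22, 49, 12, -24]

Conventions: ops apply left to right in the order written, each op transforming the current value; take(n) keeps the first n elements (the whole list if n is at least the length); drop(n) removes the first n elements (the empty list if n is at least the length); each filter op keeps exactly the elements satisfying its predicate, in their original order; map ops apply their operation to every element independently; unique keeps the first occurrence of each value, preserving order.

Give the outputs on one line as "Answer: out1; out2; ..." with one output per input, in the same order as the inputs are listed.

Execution, op by op:
  [-12, -36, -28, -46, 23, 37, -17, -27, 30, -48] -> [12, 36, 28, 46, -23, -37, 17, 27, -30, 48] -> [48, -30, 27, 17, -37, -23, 46, 28, 36, 12]
  [-7, 16, 9, -2, -22, -31, 17, -31, 38, -19] -> [7, -16, -9, 2, 22, 31, -17, 31, -38, 19] -> [19, -38, 31, -17, 31, 22, 2, -9, -16, 7]
  [-47, -13, -50, 40, 15, -34, 36, -19, 43, -38] -> [47, 13, 50, -40, -15, 34, -36, 19, -43, 38] -> [38, -43, 19, -36, 34, -15, -40, 50, 13, 47]
  [-44, 25, -35, -33, -46, 6, -47, 9, 23, -8] -> [44, -25, 35, 33, 46, -6, 47, -9, -23, 8] -> [8, -23, -9, 47, -6, 46, 33, 35, -25, 44]
  [5, 7, 22, 49, 12, -24] -> [-5, -7, -22, -49, -12, 24] -> [24, -12, -49, -22, -7, -5]

[48, -30, 27, 17, -37, -23, 46, 28, 36, 12]; [19, -38, 31, -17, 31, 22, 2, -9, -16, 7]; [38, -43, 19, -36, 34, -15, -40, 50, 13, 47]; [8, -23, -9, 47, -6, 46, 33, 35, -25, 44]; [24, -12, -49, -22, -7, -5]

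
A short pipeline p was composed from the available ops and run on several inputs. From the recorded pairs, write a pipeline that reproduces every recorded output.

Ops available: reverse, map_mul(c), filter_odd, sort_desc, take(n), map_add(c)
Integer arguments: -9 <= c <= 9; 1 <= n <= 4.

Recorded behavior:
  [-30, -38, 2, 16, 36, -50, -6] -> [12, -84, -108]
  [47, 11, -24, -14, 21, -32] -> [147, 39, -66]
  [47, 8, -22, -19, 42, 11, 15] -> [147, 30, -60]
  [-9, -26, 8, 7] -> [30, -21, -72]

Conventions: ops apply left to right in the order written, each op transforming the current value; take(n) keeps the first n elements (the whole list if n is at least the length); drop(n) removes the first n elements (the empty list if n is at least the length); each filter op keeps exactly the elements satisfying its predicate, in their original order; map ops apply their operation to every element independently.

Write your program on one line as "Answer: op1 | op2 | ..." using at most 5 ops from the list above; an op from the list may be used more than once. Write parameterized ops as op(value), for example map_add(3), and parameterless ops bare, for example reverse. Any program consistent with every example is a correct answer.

take(3) | map_add(2) | sort_desc | map_mul(3)

Check, running the answer program on each example:
  [-30, -38, 2, 16, 36, -50, -6] -> [-30, -38, 2] -> [-28, -36, 4] -> [4, -28, -36] -> [12, -84, -108]
  [47, 11, -24, -14, 21, -32] -> [47, 11, -24] -> [49, 13, -22] -> [49, 13, -22] -> [147, 39, -66]
  [47, 8, -22, -19, 42, 11, 15] -> [47, 8, -22] -> [49, 10, -20] -> [49, 10, -20] -> [147, 30, -60]
  [-9, -26, 8, 7] -> [-9, -26, 8] -> [-7, -24, 10] -> [10, -7, -24] -> [30, -21, -72]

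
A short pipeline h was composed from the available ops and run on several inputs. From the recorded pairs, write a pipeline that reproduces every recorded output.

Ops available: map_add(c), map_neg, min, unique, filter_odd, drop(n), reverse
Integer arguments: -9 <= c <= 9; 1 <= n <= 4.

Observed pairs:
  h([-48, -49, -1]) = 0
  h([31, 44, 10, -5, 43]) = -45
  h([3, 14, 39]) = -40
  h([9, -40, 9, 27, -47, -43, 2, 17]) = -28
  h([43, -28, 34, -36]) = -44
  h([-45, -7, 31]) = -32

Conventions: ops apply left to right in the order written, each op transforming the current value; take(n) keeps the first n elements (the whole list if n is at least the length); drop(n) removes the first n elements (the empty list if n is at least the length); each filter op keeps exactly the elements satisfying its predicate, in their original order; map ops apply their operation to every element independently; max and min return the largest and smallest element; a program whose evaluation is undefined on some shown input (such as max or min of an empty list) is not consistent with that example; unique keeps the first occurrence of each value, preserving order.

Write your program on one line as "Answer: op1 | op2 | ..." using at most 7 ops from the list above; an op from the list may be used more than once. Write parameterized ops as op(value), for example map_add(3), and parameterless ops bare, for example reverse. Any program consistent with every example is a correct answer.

map_neg | reverse | map_add(4) | map_add(-5) | reverse | min

Check, running the answer program on each example:
  [-48, -49, -1] -> [48, 49, 1] -> [1, 49, 48] -> [5, 53, 52] -> [0, 48, 47] -> [47, 48, 0] -> 0
  [31, 44, 10, -5, 43] -> [-31, -44, -10, 5, -43] -> [-43, 5, -10, -44, -31] -> [-39, 9, -6, -40, -27] -> [-44, 4, -11, -45, -32] -> [-32, -45, -11, 4, -44] -> -45
  [3, 14, 39] -> [-3, -14, -39] -> [-39, -14, -3] -> [-35, -10, 1] -> [-40, -15, -4] -> [-4, -15, -40] -> -40
  [9, -40, 9, 27, -47, -43, 2, 17] -> [-9, 40, -9, -27, 47, 43, -2, -17] -> [-17, -2, 43, 47, -27, -9, 40, -9] -> [-13, 2, 47, 51, -23, -5, 44, -5] -> [-18, -3, 42, 46, -28, -10, 39, -10] -> [-10, 39, -10, -28, 46, 42, -3, -18] -> -28
  [43, -28, 34, -36] -> [-43, 28, -34, 36] -> [36, -34, 28, -43] -> [40, -30, 32, -39] -> [35, -35, 27, -44] -> [-44, 27, -35, 35] -> -44
  [-45, -7, 31] -> [45, 7, -31] -> [-31, 7, 45] -> [-27, 11, 49] -> [-32, 6, 44] -> [44, 6, -32] -> -32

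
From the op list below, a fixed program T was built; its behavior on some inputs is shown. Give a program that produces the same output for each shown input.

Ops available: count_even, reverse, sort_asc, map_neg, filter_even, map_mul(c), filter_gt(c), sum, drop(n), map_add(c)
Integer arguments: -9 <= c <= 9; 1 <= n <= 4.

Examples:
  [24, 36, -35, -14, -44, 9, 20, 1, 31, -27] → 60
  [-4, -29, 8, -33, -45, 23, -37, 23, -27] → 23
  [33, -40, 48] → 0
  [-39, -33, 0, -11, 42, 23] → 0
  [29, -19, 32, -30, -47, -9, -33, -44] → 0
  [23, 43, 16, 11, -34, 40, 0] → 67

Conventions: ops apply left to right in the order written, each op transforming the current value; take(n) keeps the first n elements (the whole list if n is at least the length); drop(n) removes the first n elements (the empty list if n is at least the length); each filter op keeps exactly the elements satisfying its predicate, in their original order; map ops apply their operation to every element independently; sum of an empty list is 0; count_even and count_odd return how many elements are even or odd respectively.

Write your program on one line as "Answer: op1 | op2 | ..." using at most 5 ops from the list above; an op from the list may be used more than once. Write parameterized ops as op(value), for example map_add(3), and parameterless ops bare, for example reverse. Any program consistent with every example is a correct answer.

filter_gt(0) | drop(2) | filter_gt(5) | sum

Check, running the answer program on each example:
  [24, 36, -35, -14, -44, 9, 20, 1, 31, -27] -> [24, 36, 9, 20, 1, 31] -> [9, 20, 1, 31] -> [9, 20, 31] -> 60
  [-4, -29, 8, -33, -45, 23, -37, 23, -27] -> [8, 23, 23] -> [23] -> [23] -> 23
  [33, -40, 48] -> [33, 48] -> [] -> [] -> 0
  [-39, -33, 0, -11, 42, 23] -> [42, 23] -> [] -> [] -> 0
  [29, -19, 32, -30, -47, -9, -33, -44] -> [29, 32] -> [] -> [] -> 0
  [23, 43, 16, 11, -34, 40, 0] -> [23, 43, 16, 11, 40] -> [16, 11, 40] -> [16, 11, 40] -> 67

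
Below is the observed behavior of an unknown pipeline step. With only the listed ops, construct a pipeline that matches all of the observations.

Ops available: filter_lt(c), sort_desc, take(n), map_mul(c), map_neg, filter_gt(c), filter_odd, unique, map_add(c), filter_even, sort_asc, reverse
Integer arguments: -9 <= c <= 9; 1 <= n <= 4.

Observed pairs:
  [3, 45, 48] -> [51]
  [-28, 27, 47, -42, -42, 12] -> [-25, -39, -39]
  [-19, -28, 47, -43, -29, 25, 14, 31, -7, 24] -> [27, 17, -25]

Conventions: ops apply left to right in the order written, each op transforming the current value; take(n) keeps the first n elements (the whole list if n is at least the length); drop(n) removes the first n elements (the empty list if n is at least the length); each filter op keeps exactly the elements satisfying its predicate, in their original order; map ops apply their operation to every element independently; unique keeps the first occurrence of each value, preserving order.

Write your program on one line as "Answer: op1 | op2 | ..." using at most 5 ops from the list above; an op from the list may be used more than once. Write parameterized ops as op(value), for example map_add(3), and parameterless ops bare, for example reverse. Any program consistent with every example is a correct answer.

filter_even | take(3) | reverse | sort_desc | map_add(3)

Check, running the answer program on each example:
  [3, 45, 48] -> [48] -> [48] -> [48] -> [48] -> [51]
  [-28, 27, 47, -42, -42, 12] -> [-28, -42, -42, 12] -> [-28, -42, -42] -> [-42, -42, -28] -> [-28, -42, -42] -> [-25, -39, -39]
  [-19, -28, 47, -43, -29, 25, 14, 31, -7, 24] -> [-28, 14, 24] -> [-28, 14, 24] -> [24, 14, -28] -> [24, 14, -28] -> [27, 17, -25]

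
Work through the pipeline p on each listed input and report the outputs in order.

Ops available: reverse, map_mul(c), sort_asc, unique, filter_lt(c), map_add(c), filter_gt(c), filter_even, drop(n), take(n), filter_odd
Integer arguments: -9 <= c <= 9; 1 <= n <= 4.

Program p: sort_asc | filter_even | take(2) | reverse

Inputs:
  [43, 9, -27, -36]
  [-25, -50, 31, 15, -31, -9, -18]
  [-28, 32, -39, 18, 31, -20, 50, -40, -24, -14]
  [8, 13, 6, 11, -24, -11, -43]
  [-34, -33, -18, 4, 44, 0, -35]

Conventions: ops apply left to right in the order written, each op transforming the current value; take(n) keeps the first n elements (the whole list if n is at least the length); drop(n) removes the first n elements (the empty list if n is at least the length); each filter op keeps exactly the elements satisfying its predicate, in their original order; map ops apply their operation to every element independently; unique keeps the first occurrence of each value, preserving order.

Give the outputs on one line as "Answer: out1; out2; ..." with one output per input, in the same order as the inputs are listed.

Execution, op by op:
  [43, 9, -27, -36] -> [-36, -27, 9, 43] -> [-36] -> [-36] -> [-36]
  [-25, -50, 31, 15, -31, -9, -18] -> [-50, -31, -25, -18, -9, 15, 31] -> [-50, -18] -> [-50, -18] -> [-18, -50]
  [-28, 32, -39, 18, 31, -20, 50, -40, -24, -14] -> [-40, -39, -28, -24, -20, -14, 18, 31, 32, 50] -> [-40, -28, -24, -20, -14, 18, 32, 50] -> [-40, -28] -> [-28, -40]
  [8, 13, 6, 11, -24, -11, -43] -> [-43, -24, -11, 6, 8, 11, 13] -> [-24, 6, 8] -> [-24, 6] -> [6, -24]
  [-34, -33, -18, 4, 44, 0, -35] -> [-35, -34, -33, -18, 0, 4, 44] -> [-34, -18, 0, 4, 44] -> [-34, -18] -> [-18, -34]

[-36]; [-18, -50]; [-28, -40]; [6, -24]; [-18, -34]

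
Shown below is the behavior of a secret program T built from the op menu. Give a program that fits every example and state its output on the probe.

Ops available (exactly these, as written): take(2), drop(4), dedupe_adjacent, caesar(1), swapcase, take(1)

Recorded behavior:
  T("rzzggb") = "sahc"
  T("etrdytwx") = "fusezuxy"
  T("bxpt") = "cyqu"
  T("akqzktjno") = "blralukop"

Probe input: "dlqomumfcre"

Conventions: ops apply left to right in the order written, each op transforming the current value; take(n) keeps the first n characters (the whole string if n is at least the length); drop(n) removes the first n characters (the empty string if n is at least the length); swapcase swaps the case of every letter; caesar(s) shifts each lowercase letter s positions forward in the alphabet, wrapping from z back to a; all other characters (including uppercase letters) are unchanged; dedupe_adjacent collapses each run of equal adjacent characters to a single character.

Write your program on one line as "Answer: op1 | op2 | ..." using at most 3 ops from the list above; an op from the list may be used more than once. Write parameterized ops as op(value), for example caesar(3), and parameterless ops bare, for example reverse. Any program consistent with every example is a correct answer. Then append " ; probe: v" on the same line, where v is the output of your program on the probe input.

dedupe_adjacent | caesar(1) ; probe: "emrpnvngdsf"

Check, running the answer program on each example:
  "rzzggb" -> "rzgb" -> "sahc"
  "etrdytwx" -> "etrdytwx" -> "fusezuxy"
  "bxpt" -> "bxpt" -> "cyqu"
  "akqzktjno" -> "akqzktjno" -> "blralukop"
  probe: "dlqomumfcre" -> "dlqomumfcre" -> "emrpnvngdsf"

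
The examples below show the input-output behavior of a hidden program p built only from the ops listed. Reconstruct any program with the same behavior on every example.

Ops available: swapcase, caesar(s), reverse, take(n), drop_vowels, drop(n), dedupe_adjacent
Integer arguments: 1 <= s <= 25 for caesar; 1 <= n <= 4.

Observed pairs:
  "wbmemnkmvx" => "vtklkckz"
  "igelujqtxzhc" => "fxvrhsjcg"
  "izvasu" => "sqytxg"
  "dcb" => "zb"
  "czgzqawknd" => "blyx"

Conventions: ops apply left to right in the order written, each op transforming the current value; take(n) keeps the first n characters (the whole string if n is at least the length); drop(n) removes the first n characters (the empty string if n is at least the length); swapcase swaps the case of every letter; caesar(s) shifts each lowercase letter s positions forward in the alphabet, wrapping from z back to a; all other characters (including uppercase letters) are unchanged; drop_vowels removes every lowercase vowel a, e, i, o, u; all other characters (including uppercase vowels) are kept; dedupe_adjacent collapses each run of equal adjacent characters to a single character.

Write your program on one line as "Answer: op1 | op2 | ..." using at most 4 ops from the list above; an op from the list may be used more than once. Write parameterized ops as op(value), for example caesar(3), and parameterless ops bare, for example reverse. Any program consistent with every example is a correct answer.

reverse | caesar(24) | drop_vowels | dedupe_adjacent

Check, running the answer program on each example:
  "wbmemnkmvx" -> "xvmknmembw" -> "vtkilkckzu" -> "vtklkckz" -> "vtklkckz"
  "igelujqtxzhc" -> "chzxtqjulegi" -> "afxvrohsjceg" -> "fxvrhsjcg" -> "fxvrhsjcg"
  "izvasu" -> "usavzi" -> "sqytxg" -> "sqytxg" -> "sqytxg"
  "dcb" -> "bcd" -> "zab" -> "zb" -> "zb"
  "czgzqawknd" -> "dnkwaqzgzc" -> "bliuyoxexa" -> "blyxx" -> "blyx"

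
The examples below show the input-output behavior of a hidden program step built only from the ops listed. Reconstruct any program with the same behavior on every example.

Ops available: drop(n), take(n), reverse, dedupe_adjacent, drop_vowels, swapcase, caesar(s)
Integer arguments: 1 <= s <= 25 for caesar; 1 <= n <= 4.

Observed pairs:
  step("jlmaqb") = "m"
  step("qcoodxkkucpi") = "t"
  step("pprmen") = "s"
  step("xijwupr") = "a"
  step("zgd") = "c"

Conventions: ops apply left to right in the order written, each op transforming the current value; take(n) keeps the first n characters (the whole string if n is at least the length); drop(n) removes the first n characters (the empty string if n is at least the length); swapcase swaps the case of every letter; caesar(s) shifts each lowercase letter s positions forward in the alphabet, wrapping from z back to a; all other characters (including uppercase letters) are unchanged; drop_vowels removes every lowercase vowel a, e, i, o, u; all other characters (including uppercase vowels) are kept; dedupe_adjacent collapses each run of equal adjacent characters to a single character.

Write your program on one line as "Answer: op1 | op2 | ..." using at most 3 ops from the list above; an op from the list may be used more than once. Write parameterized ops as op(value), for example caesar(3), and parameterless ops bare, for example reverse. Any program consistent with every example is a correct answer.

caesar(20) | caesar(9) | take(1)

Check, running the answer program on each example:
  "jlmaqb" -> "dfgukv" -> "mopdte" -> "m"
  "qcoodxkkucpi" -> "kwiixreeowjc" -> "tfrrgannxfsl" -> "t"
  "pprmen" -> "jjlgyh" -> "ssuphq" -> "s"
  "xijwupr" -> "rcdqojl" -> "almzxsu" -> "a"
  "zgd" -> "tax" -> "cjg" -> "c"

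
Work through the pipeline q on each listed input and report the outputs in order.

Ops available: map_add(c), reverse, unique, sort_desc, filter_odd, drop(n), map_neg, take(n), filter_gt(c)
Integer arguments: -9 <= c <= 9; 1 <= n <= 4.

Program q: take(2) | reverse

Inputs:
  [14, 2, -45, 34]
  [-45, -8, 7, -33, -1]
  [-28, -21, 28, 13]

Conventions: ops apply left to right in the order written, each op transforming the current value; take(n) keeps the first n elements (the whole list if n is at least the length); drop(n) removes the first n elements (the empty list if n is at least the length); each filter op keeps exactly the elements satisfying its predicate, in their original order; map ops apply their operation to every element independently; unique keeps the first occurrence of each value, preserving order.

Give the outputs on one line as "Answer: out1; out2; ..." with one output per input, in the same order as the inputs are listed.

[2, 14]; [-8, -45]; [-21, -28]

Execution, op by op:
  [14, 2, -45, 34] -> [14, 2] -> [2, 14]
  [-45, -8, 7, -33, -1] -> [-45, -8] -> [-8, -45]
  [-28, -21, 28, 13] -> [-28, -21] -> [-21, -28]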